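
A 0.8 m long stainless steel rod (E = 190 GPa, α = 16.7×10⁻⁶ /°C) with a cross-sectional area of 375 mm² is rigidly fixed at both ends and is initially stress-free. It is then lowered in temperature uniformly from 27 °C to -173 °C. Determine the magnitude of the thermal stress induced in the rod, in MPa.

With length fixed, the mechanical strain must cancel the thermal strain αΔT = 16.7×10⁻⁶ × 200 = 3340×10⁻⁶.
Hence σ = E·αΔT = 190×10³ × 3340×10⁻⁶ = 634.6 MPa, tensile.

σ ≈ 635 MPa (tensile)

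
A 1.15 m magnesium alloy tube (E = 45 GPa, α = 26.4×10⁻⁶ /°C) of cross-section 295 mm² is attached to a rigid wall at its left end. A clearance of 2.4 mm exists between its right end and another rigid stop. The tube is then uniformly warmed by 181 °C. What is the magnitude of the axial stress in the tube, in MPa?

σ ≈ 121 MPa (compressive)

If the wall were absent the tube would grow by αΔT L = 26.4×10⁻⁶ × 181 × 1150 = 5.495 mm.
After closing the 2.4 mm clearance, 5.495 − 2.4 = 3.095 mm of expansion remains to be suppressed by the wall.
That suppressed elongation corresponds to σ = E·Δ/L = 45×10³ × 3.095/1150 = 121.1 MPa.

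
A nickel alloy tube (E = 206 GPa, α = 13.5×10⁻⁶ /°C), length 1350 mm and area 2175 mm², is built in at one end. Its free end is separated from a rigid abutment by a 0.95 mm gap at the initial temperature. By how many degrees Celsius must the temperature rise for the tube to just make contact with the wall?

ΔT ≈ 52.1 °C

Contact occurs when the free expansion equals the gap: αΔT L = 0.95 mm.
So ΔT = g/(αL) = 0.95/(13.5×10⁻⁶ × 1350) = 52.13 °C.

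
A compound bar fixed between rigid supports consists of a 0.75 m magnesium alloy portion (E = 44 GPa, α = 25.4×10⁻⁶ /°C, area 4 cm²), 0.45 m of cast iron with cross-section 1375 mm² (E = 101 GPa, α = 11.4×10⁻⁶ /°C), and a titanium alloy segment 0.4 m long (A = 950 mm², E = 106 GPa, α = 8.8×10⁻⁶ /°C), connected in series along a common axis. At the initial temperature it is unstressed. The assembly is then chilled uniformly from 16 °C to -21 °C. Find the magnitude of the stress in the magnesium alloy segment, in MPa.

With the walls removed the bar would change length by δ_free = Σ αᵢΔT Lᵢ = 25.4×10⁻⁶×37×750 + 11.4×10⁻⁶×37×450 + 8.8×10⁻⁶×37×400 = 1.025 mm.
The walls prevent any net length change, so an axial force P (same in every segment) develops. Compatibility: P · Σ Lᵢ/(AᵢEᵢ) = δ_free.
Σ Lᵢ/(AᵢEᵢ) = 750/(400×44×10³) + 450/(1375×101×10³) + 400/(950×106×10³) = 4.983×10⁻⁵ mm/N.
P = 1.025 / 4.983×10⁻⁵ = 20570 N = 20.57 kN, tensile.
σ_{magnesium alloy} = P / A = 20570 / 400 = 51.42 MPa.

σ ≈ 51.4 MPa (tensile)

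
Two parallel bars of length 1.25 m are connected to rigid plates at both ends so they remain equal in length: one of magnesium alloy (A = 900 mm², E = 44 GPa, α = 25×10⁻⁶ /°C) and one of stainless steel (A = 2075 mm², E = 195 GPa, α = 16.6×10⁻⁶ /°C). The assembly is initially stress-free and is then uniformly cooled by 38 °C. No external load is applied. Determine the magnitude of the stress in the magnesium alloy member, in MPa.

Equilibrium of a rigid end plate with no external load gives equal and opposite internal forces ±P in the two members. Since α_{magnesium alloy} > α_{stainless steel}, cooling drives the magnesium alloy into tension and the stainless steel into compression.
Compatibility of the two members (thermal + elastic change equal): (α₁ − α₂)ΔT = P·[1/(A₁E₁) + 1/(A₂E₂)].
|α₁ − α₂|·ΔT = 8.4×10⁻⁶ × 38 = 0.0003192.
1/(A₁E₁) + 1/(A₂E₂) = 1/(900×44×10³) + 1/(2075×195×10³) = 2.772×10⁻⁸ N⁻¹.
So P = 0.0003192 / 2.772×10⁻⁸ = 11.51 kN.
σ_{magnesium alloy} = P/A₁ = 11510/900 = 12.79 MPa, tensile.

σ ≈ 12.8 MPa (tensile)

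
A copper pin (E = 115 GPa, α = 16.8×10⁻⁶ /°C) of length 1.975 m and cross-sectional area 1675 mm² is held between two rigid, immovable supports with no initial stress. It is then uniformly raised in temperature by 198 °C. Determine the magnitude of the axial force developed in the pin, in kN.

Full restraint means ε = 0, so the stress is σ = EαΔT = 115×10³ × 16.8×10⁻⁶ × 198 = 382.5 MPa.
P = AEαΔT = 1675 × 115×10³ × 16.8×10⁻⁶ × 198 = 640.7 kN (compressive).

P ≈ 641 kN (compressive)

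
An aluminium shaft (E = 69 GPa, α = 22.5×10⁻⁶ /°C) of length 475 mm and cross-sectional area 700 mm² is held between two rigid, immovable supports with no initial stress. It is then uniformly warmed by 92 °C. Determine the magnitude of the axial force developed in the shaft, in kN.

Full restraint means ε = 0, so the stress is σ = EαΔT = 69×10³ × 22.5×10⁻⁶ × 92 = 142.8 MPa.
P = AEαΔT = 700 × 69×10³ × 22.5×10⁻⁶ × 92 = 99.98 kN (compressive).

P ≈ 100 kN (compressive)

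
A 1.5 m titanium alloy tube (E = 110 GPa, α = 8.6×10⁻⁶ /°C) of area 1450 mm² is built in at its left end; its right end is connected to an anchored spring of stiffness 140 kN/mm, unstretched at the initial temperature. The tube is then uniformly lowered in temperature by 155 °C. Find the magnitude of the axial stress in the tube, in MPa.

σ ≈ 83.3 MPa (tensile)

The unrestrained thermal change is αΔT L = 8.6×10⁻⁶ × 155 × 1500 = 1.999 mm.
With a force P in the spring, the elastic change of the tube is PL/(AE) and that of the spring is P/k; compatibility requires their sum to equal δ_free.
So P = δ_free / [L/(AE) + 1/k] = 1.999 / [ 1500/(1450×110×10³) + 1/(140×10³) ].
P = 1.999 / 1.655×10⁻⁵ = 120800 N.
σ = P/A = 120800/1450 = 83.34 MPa.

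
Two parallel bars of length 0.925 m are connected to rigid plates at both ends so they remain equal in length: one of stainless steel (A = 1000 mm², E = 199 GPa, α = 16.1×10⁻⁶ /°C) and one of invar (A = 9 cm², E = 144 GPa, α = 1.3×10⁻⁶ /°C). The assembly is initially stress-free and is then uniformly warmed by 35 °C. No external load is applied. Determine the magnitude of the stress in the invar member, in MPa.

Both members must finish at the same length. With the larger α, the stainless steel tends to over-expand; the plates restrain it, putting the stainless steel in compression and the invar in tension. With no external load the two internal forces are equal and opposite, magnitude P.
Compatibility of the two members (thermal + elastic change equal): (α₁ − α₂)ΔT = P·[1/(A₁E₁) + 1/(A₂E₂)].
|α₁ − α₂|·ΔT = 14.8×10⁻⁶ × 35 = 0.000518.
1/(A₁E₁) + 1/(A₂E₂) = 1/(1000×199×10³) + 1/(900×144×10³) = 1.274×10⁻⁸ N⁻¹.
So P = 0.000518 / 1.274×10⁻⁸ = 40.66 kN.
σ_{invar} = P/A₂ = 40660/900 = 45.17 MPa, tensile.

σ ≈ 45.2 MPa (tensile)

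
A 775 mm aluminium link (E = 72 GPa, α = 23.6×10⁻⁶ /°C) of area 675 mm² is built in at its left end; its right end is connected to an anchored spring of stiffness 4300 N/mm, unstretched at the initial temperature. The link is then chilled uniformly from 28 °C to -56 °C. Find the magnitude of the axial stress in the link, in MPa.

σ ≈ 9.16 MPa (tensile)

If the spring were absent the link would shorten by αΔT L = 23.6×10⁻⁶ × 84 × 775 = 1.536 mm.
Let P be the tensile force in the spring. The link extends elastically by PL/(AE) and the spring stretches by P/k; together these equal δ_free.
P [ L/(AE) + 1/k ] = δ_free → P [ 775/(675×72×10³) + 1/(4300) ] = 1.536.
P = 1.536 / 0.0002485 = 6182 N.
σ = P/A = 6182/675 = 9.159 MPa.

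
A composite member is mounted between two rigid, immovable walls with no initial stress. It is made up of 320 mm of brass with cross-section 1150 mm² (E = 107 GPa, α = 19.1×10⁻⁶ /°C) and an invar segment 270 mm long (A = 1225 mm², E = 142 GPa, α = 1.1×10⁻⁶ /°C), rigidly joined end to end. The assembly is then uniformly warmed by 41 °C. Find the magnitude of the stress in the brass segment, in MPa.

Free thermal expansion of the whole bar: Σ αᵢΔT Lᵢ = 19.1×10⁻⁶×41×320 + 1.1×10⁻⁶×41×270 = 0.2628 mm.
The rigid supports impose zero overall length change; the single axial force P common to all segments must satisfy P Σ Lᵢ/(AᵢEᵢ) = δ_free.
Σ Lᵢ/(AᵢEᵢ) = 320/(1150×107×10³) + 270/(1225×142×10³) = 4.153×10⁻⁶ mm/N.
P = 0.2628 / 4.153×10⁻⁶ = 63280 N = 63.28 kN, compressive.
σ_{brass} = P / A = 63280 / 1150 = 55.02 MPa.

σ ≈ 55 MPa (compressive)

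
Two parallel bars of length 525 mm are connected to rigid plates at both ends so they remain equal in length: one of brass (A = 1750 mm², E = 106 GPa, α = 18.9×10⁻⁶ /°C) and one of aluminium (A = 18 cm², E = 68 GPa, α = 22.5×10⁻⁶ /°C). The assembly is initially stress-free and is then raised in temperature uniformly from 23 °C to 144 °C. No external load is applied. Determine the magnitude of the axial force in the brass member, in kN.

The aluminium has the larger α, so on heating it would change length more than the brass if both were free. The rigid plates force a common final length, so the aluminium is put into compression and the brass into tension, with equal and opposite forces P (no external load).
Compatibility of the two members (thermal + elastic change equal): (α₁ − α₂)ΔT = P·[1/(A₁E₁) + 1/(A₂E₂)].
|α₁ − α₂|·ΔT = 3.6×10⁻⁶ × 121 = 0.0004356.
1/(A₁E₁) + 1/(A₂E₂) = 1/(1750×106×10³) + 1/(1800×68×10³) = 1.356×10⁻⁸ N⁻¹.
So P = 0.0004356 / 1.356×10⁻⁸ = 32.12 kN.

P ≈ 32.1 kN (tensile in the brass)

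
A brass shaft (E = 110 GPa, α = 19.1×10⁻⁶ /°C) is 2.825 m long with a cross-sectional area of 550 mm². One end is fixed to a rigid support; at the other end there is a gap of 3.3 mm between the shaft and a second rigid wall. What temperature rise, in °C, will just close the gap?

Contact occurs when the free expansion equals the gap: αΔT L = 3.3 mm.
So ΔT = g/(αL) = 3.3/(19.1×10⁻⁶ × 2825) = 61.16 °C.

ΔT ≈ 61.2 °C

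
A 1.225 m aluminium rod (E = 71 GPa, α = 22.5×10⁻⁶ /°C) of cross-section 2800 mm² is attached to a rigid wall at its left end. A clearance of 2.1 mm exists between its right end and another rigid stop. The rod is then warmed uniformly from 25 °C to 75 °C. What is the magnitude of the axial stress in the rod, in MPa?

σ ≈ 0 MPa

If the wall were absent the rod would grow by αΔT L = 22.5×10⁻⁶ × 50 × 1225 = 1.378 mm.
This is smaller than the 2.1 mm clearance, so the rod expands freely without reaching the stop — the stress is zero.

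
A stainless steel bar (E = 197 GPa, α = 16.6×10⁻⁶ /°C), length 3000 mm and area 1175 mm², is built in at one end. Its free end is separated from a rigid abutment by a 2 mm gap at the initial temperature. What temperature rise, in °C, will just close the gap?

ΔT ≈ 40.2 °C

The gap closes when αΔT L = 2 mm, since the bar is still unstressed at that instant.
ΔT = 2 / (16.6×10⁻⁶ × 3000) = 40.16 °C.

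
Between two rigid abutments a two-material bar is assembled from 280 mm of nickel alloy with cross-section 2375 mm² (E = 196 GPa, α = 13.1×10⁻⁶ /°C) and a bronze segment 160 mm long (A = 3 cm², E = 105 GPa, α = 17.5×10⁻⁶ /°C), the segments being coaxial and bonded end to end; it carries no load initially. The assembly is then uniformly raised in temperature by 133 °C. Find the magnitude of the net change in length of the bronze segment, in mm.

|ΔL| ≈ 0.397 mm

If the supports were absent, the total length change would be Σ αᵢΔT Lᵢ = 13.1×10⁻⁶×133×280 + 17.5×10⁻⁶×133×160 = 0.8602 mm.
The walls prevent any net length change, so an axial force P (same in every segment) develops. Compatibility: P · Σ Lᵢ/(AᵢEᵢ) = δ_free.
Σ Lᵢ/(AᵢEᵢ) = 280/(2375×196×10³) + 160/(300×105×10³) = 5.681×10⁻⁶ mm/N.
Hence P = δ_free / Σ(L/AE) = 0.8602/5.681×10⁻⁶ = 151.4 kN (compressive).
For the bronze segment, free thermal change = 17.5×10⁻⁶×133×160 = 0.3724 mm and elastic change from P = 151400×160/(300×105×10³) = 0.7692 mm; these oppose, so the net change is 0.397 mm (segment shortens).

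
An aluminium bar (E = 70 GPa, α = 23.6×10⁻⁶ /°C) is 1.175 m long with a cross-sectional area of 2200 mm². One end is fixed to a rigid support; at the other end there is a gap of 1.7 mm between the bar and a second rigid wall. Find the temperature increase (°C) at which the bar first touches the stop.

ΔT ≈ 61.3 °C

The gap closes when αΔT L = 1.7 mm, since the bar is still unstressed at that instant.
So ΔT = g/(αL) = 1.7/(23.6×10⁻⁶ × 1175) = 61.31 °C.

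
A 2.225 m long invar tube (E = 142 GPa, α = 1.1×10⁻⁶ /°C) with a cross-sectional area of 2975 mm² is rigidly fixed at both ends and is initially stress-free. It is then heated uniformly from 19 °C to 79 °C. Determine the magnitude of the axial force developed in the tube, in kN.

P ≈ 27.9 kN (compressive)

Full restraint means ε = 0, so the stress is σ = EαΔT = 142×10³ × 1.1×10⁻⁶ × 60 = 9.372 MPa.
Axial force P = σA = 9.372 × 2975 = 27880 N = 27.88 kN, compressive.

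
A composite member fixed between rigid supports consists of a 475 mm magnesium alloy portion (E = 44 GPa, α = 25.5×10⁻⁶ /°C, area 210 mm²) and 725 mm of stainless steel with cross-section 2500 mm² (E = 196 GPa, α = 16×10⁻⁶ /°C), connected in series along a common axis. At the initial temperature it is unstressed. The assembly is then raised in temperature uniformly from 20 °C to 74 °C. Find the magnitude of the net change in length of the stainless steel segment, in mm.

|ΔL| ≈ 0.591 mm

With the walls removed the bar would change length by δ_free = Σ αᵢΔT Lᵢ = 25.5×10⁻⁶×54×475 + 16×10⁻⁶×54×725 = 1.28 mm.
Since the ends are fixed, an axial force P builds up, equal in every segment, with P · Σ Lᵢ/(AᵢEᵢ) = δ_free.
The series flexibility is Σ Lᵢ/(AᵢEᵢ) = 475/(210×44×10³) + 725/(2500×196×10³) = 5.289×10⁻⁵ mm/N.
So P = 1.28 / 5.289×10⁻⁵ = 24.21 kN, compressive.
For the stainless steel segment, free thermal change = 16×10⁻⁶×54×725 = 0.6264 mm and elastic change from P = 24210×725/(2500×196×10³) = 0.03582 mm; these oppose, so the net change is 0.591 mm (segment lengthens).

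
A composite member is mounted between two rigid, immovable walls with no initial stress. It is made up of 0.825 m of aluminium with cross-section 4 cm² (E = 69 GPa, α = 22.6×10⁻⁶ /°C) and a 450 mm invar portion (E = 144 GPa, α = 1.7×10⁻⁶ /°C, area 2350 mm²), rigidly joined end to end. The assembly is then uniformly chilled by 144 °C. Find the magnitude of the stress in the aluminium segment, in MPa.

σ ≈ 224 MPa (tensile)

Free thermal contraction of the whole bar: Σ αᵢΔT Lᵢ = 22.6×10⁻⁶×144×825 + 1.7×10⁻⁶×144×450 = 2.795 mm.
The walls prevent any net length change, so an axial force P (same in every segment) develops. Compatibility: P · Σ Lᵢ/(AᵢEᵢ) = δ_free.
The series flexibility is Σ Lᵢ/(AᵢEᵢ) = 825/(400×69×10³) + 450/(2350×144×10³) = 3.122×10⁻⁵ mm/N.
Hence P = δ_free / Σ(L/AE) = 2.795/3.122×10⁻⁵ = 89.52 kN (tensile).
σ_{aluminium} = P / A = 89520 / 400 = 223.8 MPa.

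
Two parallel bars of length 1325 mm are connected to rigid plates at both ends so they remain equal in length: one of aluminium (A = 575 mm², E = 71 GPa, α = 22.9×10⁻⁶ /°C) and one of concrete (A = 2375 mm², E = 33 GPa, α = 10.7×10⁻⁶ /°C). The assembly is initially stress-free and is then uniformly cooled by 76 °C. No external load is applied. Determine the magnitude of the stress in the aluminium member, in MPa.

σ ≈ 43.3 MPa (tensile)

Both members must finish at the same length. With the larger α, the aluminium tends to over-contract; the plates restrain it, putting the aluminium in tension and the concrete in compression. With no external load the two internal forces are equal and opposite, magnitude P.
Setting the final lengths equal and cancelling L: (α₁ − α₂)ΔT = P/(A₁E₁) + P/(A₂E₂).
|α₁ − α₂|·ΔT = 12.2×10⁻⁶ × 76 = 0.0009272.
1/(A₁E₁) + 1/(A₂E₂) = 1/(575×71×10³) + 1/(2375×33×10³) = 3.725×10⁻⁸ N⁻¹.
So P = 0.0009272 / 3.725×10⁻⁸ = 24.89 kN.
σ_{aluminium} = P/A₁ = 24890/575 = 43.28 MPa, tensile.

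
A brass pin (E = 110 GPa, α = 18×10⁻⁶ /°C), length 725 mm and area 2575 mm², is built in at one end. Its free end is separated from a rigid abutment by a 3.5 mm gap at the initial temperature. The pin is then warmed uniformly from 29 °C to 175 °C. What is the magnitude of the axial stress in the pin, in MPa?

σ ≈ 0 MPa

If the wall were absent the pin would grow by αΔT L = 18×10⁻⁶ × 146 × 725 = 1.905 mm.
Since δ_free = 1.91 mm is less than the 3.5 mm gap, the pin never touches the wall. No axial force develops.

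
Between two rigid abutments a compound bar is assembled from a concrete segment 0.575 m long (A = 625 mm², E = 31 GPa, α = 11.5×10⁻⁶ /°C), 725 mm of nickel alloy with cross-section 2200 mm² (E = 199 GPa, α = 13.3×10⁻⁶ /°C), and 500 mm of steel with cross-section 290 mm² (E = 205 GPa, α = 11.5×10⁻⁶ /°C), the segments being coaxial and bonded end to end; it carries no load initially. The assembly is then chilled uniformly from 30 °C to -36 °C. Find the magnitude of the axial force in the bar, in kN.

With the walls removed the bar would change length by δ_free = Σ αᵢΔT Lᵢ = 11.5×10⁻⁶×66×575 + 13.3×10⁻⁶×66×725 + 11.5×10⁻⁶×66×500 = 1.452 mm.
The rigid supports impose zero overall length change; the single axial force P common to all segments must satisfy P Σ Lᵢ/(AᵢEᵢ) = δ_free.
Σ Lᵢ/(AᵢEᵢ) = 575/(625×31×10³) + 725/(2200×199×10³) + 500/(290×205×10³) = 3.974×10⁻⁵ mm/N.
Hence P = δ_free / Σ(L/AE) = 1.452/3.974×10⁻⁵ = 36.54 kN (tensile).

P ≈ 36.5 kN (tensile)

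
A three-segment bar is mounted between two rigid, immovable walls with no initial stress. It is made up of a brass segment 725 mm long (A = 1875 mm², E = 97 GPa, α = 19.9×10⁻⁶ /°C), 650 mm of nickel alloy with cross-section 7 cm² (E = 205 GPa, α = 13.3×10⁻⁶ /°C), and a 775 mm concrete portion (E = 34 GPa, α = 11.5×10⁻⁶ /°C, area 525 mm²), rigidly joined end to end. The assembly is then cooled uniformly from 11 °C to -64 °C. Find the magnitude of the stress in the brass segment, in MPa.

σ ≈ 24.6 MPa (tensile)

If the supports were absent, the total length change would be Σ αᵢΔT Lᵢ = 19.9×10⁻⁶×75×725 + 13.3×10⁻⁶×75×650 + 11.5×10⁻⁶×75×775 = 2.399 mm.
The rigid supports impose zero overall length change; the single axial force P common to all segments must satisfy P Σ Lᵢ/(AᵢEᵢ) = δ_free.
Σ Lᵢ/(AᵢEᵢ) = 725/(1875×97×10³) + 650/(700×205×10³) + 775/(525×34×10³) = 5.193×10⁻⁵ mm/N.
P = 2.399 / 5.193×10⁻⁵ = 46190 N = 46.19 kN, tensile.
σ_{brass} = P / A = 46190 / 1875 = 24.64 MPa.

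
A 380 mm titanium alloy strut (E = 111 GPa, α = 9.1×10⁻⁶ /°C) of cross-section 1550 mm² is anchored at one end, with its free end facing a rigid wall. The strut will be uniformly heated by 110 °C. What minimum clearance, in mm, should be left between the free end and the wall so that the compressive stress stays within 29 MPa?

Free expansion if unrestrained: δ_free = αΔT L = 9.1×10⁻⁶ × 110 × 380 = 0.3804 mm.
A stress of 29 MPa corresponds to the wall pushing the strut back by σL/E = 29×380/(111×10³) = 0.09928 mm.
So the gap has to take up the difference, g_min = δ_free − σL/E = 0.3804 − 0.09928 = 0.2811 mm.

g ≈ 0.281 mm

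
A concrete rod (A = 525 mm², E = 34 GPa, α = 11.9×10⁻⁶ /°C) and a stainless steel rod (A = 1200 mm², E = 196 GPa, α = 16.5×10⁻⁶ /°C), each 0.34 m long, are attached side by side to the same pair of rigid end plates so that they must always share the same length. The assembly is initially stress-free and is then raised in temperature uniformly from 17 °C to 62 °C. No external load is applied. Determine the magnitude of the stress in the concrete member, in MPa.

σ ≈ 6.54 MPa (tensile)

Equilibrium of a rigid end plate with no external load gives equal and opposite internal forces ±P in the two members. Since α_{stainless steel} > α_{concrete}, heating drives the stainless steel into compression and the concrete into tension.
Setting the final lengths equal and cancelling L: (α₁ − α₂)ΔT = P/(A₁E₁) + P/(A₂E₂).
|α₁ − α₂|·ΔT = 4.6×10⁻⁶ × 45 = 0.000207.
1/(A₁E₁) + 1/(A₂E₂) = 1/(525×34×10³) + 1/(1200×196×10³) = 6.027×10⁻⁸ N⁻¹.
So P = 0.000207 / 6.027×10⁻⁸ = 3.434 kN.
σ_{concrete} = P/A₁ = 3434/525 = 6.542 MPa, tensile.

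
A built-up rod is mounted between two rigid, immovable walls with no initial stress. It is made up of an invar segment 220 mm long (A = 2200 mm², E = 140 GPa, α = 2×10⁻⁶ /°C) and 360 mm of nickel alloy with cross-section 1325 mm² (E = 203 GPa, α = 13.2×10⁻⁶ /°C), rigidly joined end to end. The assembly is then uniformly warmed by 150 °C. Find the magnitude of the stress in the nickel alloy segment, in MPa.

With the walls removed the bar would change length by δ_free = Σ αᵢΔT Lᵢ = 2×10⁻⁶×150×220 + 13.2×10⁻⁶×150×360 = 0.7788 mm.
The walls prevent any net length change, so an axial force P (same in every segment) develops. Compatibility: P · Σ Lᵢ/(AᵢEᵢ) = δ_free.
The series flexibility is Σ Lᵢ/(AᵢEᵢ) = 220/(2200×140×10³) + 360/(1325×203×10³) = 2.053×10⁻⁶ mm/N.
Hence P = δ_free / Σ(L/AE) = 0.7788/2.053×10⁻⁶ = 379.4 kN (compressive).
σ_{nickel alloy} = P / A = 379400 / 1325 = 286.3 MPa.

σ ≈ 286 MPa (compressive)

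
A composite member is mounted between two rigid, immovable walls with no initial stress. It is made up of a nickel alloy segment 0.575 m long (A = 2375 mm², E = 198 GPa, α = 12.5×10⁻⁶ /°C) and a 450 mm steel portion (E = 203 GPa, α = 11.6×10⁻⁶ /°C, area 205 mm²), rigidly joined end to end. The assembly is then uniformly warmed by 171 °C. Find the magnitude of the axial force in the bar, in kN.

Free thermal expansion of the whole bar: Σ αᵢΔT Lᵢ = 12.5×10⁻⁶×171×575 + 11.6×10⁻⁶×171×450 = 2.122 mm.
The rigid supports impose zero overall length change; the single axial force P common to all segments must satisfy P Σ Lᵢ/(AᵢEᵢ) = δ_free.
Σ Lᵢ/(AᵢEᵢ) = 575/(2375×198×10³) + 450/(205×203×10³) = 1.204×10⁻⁵ mm/N.
Hence P = δ_free / Σ(L/AE) = 2.122/1.204×10⁻⁵ = 176.3 kN (compressive).

P ≈ 176 kN (compressive)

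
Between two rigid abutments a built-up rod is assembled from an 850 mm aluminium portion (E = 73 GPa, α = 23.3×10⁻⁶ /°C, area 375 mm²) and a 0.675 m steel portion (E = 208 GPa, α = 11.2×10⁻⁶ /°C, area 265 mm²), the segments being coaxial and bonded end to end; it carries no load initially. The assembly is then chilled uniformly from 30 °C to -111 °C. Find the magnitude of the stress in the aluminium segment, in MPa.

If the supports were absent, the total length change would be Σ αᵢΔT Lᵢ = 23.3×10⁻⁶×141×850 + 11.2×10⁻⁶×141×675 = 3.858 mm.
The walls prevent any net length change, so an axial force P (same in every segment) develops. Compatibility: P · Σ Lᵢ/(AᵢEᵢ) = δ_free.
The series flexibility is Σ Lᵢ/(AᵢEᵢ) = 850/(375×73×10³) + 675/(265×208×10³) = 4.33×10⁻⁵ mm/N.
P = 3.858 / 4.33×10⁻⁵ = 89120 N = 89.12 kN, tensile.
σ_{aluminium} = P / A = 89120 / 375 = 237.6 MPa.

σ ≈ 238 MPa (tensile)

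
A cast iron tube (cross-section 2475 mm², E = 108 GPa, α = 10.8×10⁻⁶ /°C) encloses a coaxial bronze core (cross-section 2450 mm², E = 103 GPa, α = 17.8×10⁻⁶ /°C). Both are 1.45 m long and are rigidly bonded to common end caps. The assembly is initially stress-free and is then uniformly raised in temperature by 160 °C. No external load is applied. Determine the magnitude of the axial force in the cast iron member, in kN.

P ≈ 145 kN (tensile in the cast iron)

Both members must finish at the same length. With the larger α, the bronze tends to over-expand; the plates restrain it, putting the bronze in compression and the cast iron in tension. With no external load the two internal forces are equal and opposite, magnitude P.
Compatibility of the two members (thermal + elastic change equal): (α₁ − α₂)ΔT = P·[1/(A₁E₁) + 1/(A₂E₂)].
|α₁ − α₂|·ΔT = 7×10⁻⁶ × 160 = 0.00112.
1/(A₁E₁) + 1/(A₂E₂) = 1/(2475×108×10³) + 1/(2450×103×10³) = 7.704×10⁻⁹ N⁻¹.
P = 0.00112 / 7.704×10⁻⁹ = 145400 N = 145.4 kN.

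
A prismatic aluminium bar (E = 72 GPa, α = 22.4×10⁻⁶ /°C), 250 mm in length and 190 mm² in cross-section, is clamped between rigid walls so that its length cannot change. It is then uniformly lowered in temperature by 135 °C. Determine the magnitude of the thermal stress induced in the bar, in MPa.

σ ≈ 218 MPa (tensile)

The supports are rigid, so the total axial strain is zero. The restrained thermal strain is ε = αΔT = 22.4×10⁻⁶ × 135 = 3024×10⁻⁶.
σ = EαΔT = 72×10³ × 22.4×10⁻⁶ × 135 = 217.7 MPa (tensile; the bar is trying to contract).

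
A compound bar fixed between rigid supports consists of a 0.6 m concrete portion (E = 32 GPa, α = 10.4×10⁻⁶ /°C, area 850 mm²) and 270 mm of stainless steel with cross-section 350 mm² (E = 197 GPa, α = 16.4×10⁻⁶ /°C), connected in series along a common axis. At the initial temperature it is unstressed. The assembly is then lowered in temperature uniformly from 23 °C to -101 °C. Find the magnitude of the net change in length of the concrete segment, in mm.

|ΔL| ≈ 0.35 mm

If the supports were absent, the total length change would be Σ αᵢΔT Lᵢ = 10.4×10⁻⁶×124×600 + 16.4×10⁻⁶×124×270 = 1.323 mm.
The rigid supports impose zero overall length change; the single axial force P common to all segments must satisfy P Σ Lᵢ/(AᵢEᵢ) = δ_free.
Σ Lᵢ/(AᵢEᵢ) = 600/(850×32×10³) + 270/(350×197×10³) = 2.597×10⁻⁵ mm/N.
Hence P = δ_free / Σ(L/AE) = 1.323/2.597×10⁻⁵ = 50.93 kN (tensile).
For the concrete segment, free thermal change = 10.4×10⁻⁶×124×600 = 0.7738 mm and elastic change from P = 50930×600/(850×32×10³) = 1.123 mm; these oppose, so the net change is 0.35 mm (segment lengthens).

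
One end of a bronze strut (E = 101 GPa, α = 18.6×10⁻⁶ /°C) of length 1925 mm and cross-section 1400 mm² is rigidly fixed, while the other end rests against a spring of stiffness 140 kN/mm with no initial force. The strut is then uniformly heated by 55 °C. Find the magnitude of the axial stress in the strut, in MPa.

If the spring were absent the strut would lengthen by αΔT L = 18.6×10⁻⁶ × 55 × 1925 = 1.969 mm.
Let P be the compressive force at the spring. The strut shortens elastically by PL/(AE) and the spring compresses by P/k; together these equal δ_free.
So P = δ_free / [L/(AE) + 1/k] = 1.969 / [ 1925/(1400×101×10³) + 1/(140×10³) ].
P = 1.969 / 2.076×10⁻⁵ = 94870 N.
σ = P/A = 94870/1400 = 67.77 MPa.

σ ≈ 67.8 MPa (compressive)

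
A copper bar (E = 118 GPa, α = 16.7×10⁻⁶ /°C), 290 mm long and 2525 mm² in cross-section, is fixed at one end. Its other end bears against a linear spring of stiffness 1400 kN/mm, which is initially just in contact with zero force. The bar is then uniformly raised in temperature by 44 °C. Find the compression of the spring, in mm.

δ ≈ 0.0902 mm

If the spring were absent the bar would lengthen by αΔT L = 16.7×10⁻⁶ × 44 × 290 = 0.2131 mm.
With a force P in the spring, the elastic change of the bar is PL/(AE) and that of the spring is P/k; compatibility requires their sum to equal δ_free.
So P = δ_free / [L/(AE) + 1/k] = 0.2131 / [ 290/(2525×118×10³) + 1/(1400×10³) ].
P = 0.2131 / 1.688×10⁻⁶ = 126300 N.
Spring compression = P/k = 126300/(1400×10³) = 0.09019 mm.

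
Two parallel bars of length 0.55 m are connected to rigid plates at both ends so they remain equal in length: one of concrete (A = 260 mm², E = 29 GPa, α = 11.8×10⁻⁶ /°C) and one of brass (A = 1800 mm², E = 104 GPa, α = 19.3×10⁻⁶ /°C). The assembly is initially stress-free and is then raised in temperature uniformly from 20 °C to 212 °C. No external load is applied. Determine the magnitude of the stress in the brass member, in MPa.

Both members must finish at the same length. With the larger α, the brass tends to over-expand; the plates restrain it, putting the brass in compression and the concrete in tension. With no external load the two internal forces are equal and opposite, magnitude P.
Compatibility of the two members (thermal + elastic change equal): (α₁ − α₂)ΔT = P·[1/(A₁E₁) + 1/(A₂E₂)].
|α₁ − α₂|·ΔT = 7.5×10⁻⁶ × 192 = 0.00144.
1/(A₁E₁) + 1/(A₂E₂) = 1/(260×29×10³) + 1/(1800×104×10³) = 1.38×10⁻⁷ N⁻¹.
P = 0.00144 / 1.38×10⁻⁷ = 10440 N = 10.44 kN.
σ_{brass} = P/A₂ = 10440/1800 = 5.798 MPa, compressive.

σ ≈ 5.8 MPa (compressive)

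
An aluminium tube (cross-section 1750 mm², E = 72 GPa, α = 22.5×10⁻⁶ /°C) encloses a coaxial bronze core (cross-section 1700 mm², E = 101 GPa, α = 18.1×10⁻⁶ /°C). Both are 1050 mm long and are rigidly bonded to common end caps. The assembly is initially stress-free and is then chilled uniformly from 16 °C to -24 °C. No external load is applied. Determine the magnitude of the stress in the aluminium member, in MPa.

σ ≈ 7.31 MPa (tensile)

The aluminium has the larger α, so on cooling it would change length more than the bronze if both were free. The rigid plates force a common final length, so the aluminium is put into tension and the bronze into compression, with equal and opposite forces P (no external load).
Equating the net (thermal + elastic) strains gives |α₁ − α₂|·ΔT = P·[1/(A₁E₁) + 1/(A₂E₂)].
|α₁ − α₂|·ΔT = 4.4×10⁻⁶ × 40 = 0.000176.
1/(A₁E₁) + 1/(A₂E₂) = 1/(1750×72×10³) + 1/(1700×101×10³) = 1.376×10⁻⁸ N⁻¹.
So P = 0.000176 / 1.376×10⁻⁸ = 12.79 kN.
σ_{aluminium} = P/A₁ = 12790/1750 = 7.309 MPa, tensile.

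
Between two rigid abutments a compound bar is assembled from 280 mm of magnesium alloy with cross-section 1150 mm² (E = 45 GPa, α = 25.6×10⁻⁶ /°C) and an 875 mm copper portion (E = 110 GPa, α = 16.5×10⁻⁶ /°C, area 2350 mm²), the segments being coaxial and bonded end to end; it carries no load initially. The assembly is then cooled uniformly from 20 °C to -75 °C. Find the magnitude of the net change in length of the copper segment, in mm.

|ΔL| ≈ 0.582 mm

If the supports were absent, the total length change would be Σ αᵢΔT Lᵢ = 25.6×10⁻⁶×95×280 + 16.5×10⁻⁶×95×875 = 2.053 mm.
The rigid supports impose zero overall length change; the single axial force P common to all segments must satisfy P Σ Lᵢ/(AᵢEᵢ) = δ_free.
The series flexibility is Σ Lᵢ/(AᵢEᵢ) = 280/(1150×45×10³) + 875/(2350×110×10³) = 8.796×10⁻⁶ mm/N.
P = 2.053 / 8.796×10⁻⁶ = 233400 N = 233.4 kN, tensile.
For the copper segment, free thermal change = 16.5×10⁻⁶×95×875 = 1.372 mm and elastic change from P = 233400×875/(2350×110×10³) = 0.7899 mm; these oppose, so the net change is 0.582 mm (segment shortens).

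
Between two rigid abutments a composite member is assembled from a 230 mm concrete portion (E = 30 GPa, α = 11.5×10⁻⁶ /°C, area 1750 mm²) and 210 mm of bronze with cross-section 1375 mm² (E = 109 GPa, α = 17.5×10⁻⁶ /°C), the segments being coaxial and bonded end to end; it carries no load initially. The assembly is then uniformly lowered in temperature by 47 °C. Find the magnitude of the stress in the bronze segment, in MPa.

σ ≈ 37.4 MPa (tensile)

If the supports were absent, the total length change would be Σ αᵢΔT Lᵢ = 11.5×10⁻⁶×47×230 + 17.5×10⁻⁶×47×210 = 0.297 mm.
The rigid supports impose zero overall length change; the single axial force P common to all segments must satisfy P Σ Lᵢ/(AᵢEᵢ) = δ_free.
Σ Lᵢ/(AᵢEᵢ) = 230/(1750×30×10³) + 210/(1375×109×10³) = 5.782×10⁻⁶ mm/N.
Hence P = δ_free / Σ(L/AE) = 0.297/5.782×10⁻⁶ = 51.37 kN (tensile).
σ_{bronze} = P / A = 51370 / 1375 = 37.36 MPa.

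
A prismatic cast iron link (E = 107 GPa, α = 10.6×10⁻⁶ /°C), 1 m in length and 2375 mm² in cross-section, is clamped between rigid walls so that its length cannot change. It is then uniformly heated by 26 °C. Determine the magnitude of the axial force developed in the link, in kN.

P ≈ 70 kN (compressive)

The ends cannot move, so σ = EαΔT = 107×10³ × 10.6×10⁻⁶ × 26 = 29.49 MPa.
Axial force P = σA = 29.49 × 2375 = 70040 N = 70.04 kN, compressive.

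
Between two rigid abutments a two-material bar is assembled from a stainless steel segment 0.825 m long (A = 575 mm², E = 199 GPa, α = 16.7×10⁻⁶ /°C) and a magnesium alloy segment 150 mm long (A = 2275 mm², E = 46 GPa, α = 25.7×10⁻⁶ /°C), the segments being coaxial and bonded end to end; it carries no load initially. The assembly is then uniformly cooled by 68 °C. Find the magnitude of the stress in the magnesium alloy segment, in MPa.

σ ≈ 61 MPa (tensile)

Free thermal contraction of the whole bar: Σ αᵢΔT Lᵢ = 16.7×10⁻⁶×68×825 + 25.7×10⁻⁶×68×150 = 1.199 mm.
The rigid supports impose zero overall length change; the single axial force P common to all segments must satisfy P Σ Lᵢ/(AᵢEᵢ) = δ_free.
The series flexibility is Σ Lᵢ/(AᵢEᵢ) = 825/(575×199×10³) + 150/(2275×46×10³) = 8.643×10⁻⁶ mm/N.
Hence P = δ_free / Σ(L/AE) = 1.199/8.643×10⁻⁶ = 138.7 kN (tensile).
σ_{magnesium alloy} = P / A = 138700 / 2275 = 60.98 MPa.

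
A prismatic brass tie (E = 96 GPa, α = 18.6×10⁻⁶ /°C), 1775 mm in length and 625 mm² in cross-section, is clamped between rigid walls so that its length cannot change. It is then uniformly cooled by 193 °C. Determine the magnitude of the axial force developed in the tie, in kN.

P ≈ 215 kN (tensile)

With zero net strain, σ = E·αΔT = 96 GPa × 18.6×10⁻⁶ × 193 = 344.6 MPa.
Axial force P = σA = 344.6 × 625 = 215400 N = 215.4 kN, tensile.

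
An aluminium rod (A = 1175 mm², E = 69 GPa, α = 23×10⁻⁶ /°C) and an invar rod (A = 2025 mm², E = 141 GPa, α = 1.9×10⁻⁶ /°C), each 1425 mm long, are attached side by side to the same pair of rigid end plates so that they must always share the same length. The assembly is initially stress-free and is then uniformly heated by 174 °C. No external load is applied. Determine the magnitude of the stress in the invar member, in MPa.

σ ≈ 114 MPa (tensile)

Both members must finish at the same length. With the larger α, the aluminium tends to over-expand; the plates restrain it, putting the aluminium in compression and the invar in tension. With no external load the two internal forces are equal and opposite, magnitude P.
Compatibility of the two members (thermal + elastic change equal): (α₁ − α₂)ΔT = P·[1/(A₁E₁) + 1/(A₂E₂)].
|α₁ − α₂|·ΔT = 21.1×10⁻⁶ × 174 = 0.003671.
1/(A₁E₁) + 1/(A₂E₂) = 1/(1175×69×10³) + 1/(2025×141×10³) = 1.584×10⁻⁸ N⁻¹.
So P = 0.003671 / 1.584×10⁻⁸ = 231.8 kN.
σ_{invar} = P/A₂ = 231800/2025 = 114.5 MPa, tensile.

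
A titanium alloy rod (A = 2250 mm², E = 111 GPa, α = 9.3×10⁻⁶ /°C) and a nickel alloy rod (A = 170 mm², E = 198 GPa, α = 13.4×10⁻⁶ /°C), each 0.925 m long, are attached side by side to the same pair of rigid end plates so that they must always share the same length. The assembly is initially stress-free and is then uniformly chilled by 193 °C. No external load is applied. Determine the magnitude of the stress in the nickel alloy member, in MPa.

σ ≈ 138 MPa (tensile)

The nickel alloy has the larger α, so on cooling it would change length more than the titanium alloy if both were free. The rigid plates force a common final length, so the nickel alloy is put into tension and the titanium alloy into compression, with equal and opposite forces P (no external load).
Compatibility of the two members (thermal + elastic change equal): (α₁ − α₂)ΔT = P·[1/(A₁E₁) + 1/(A₂E₂)].
|α₁ − α₂|·ΔT = 4.1×10⁻⁶ × 193 = 0.0007913.
1/(A₁E₁) + 1/(A₂E₂) = 1/(2250×111×10³) + 1/(170×198×10³) = 3.371×10⁻⁸ N⁻¹.
So P = 0.0007913 / 3.371×10⁻⁸ = 23.47 kN.
σ_{nickel alloy} = P/A₂ = 23470/170 = 138.1 MPa, tensile.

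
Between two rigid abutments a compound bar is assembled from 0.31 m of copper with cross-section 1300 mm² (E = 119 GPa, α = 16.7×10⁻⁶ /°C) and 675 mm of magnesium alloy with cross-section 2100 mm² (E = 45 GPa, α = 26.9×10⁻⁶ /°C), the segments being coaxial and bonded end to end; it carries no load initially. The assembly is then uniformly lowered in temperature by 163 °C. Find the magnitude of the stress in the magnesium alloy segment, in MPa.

σ ≈ 198 MPa (tensile)

Free thermal contraction of the whole bar: Σ αᵢΔT Lᵢ = 16.7×10⁻⁶×163×310 + 26.9×10⁻⁶×163×675 = 3.804 mm.
Since the ends are fixed, an axial force P builds up, equal in every segment, with P · Σ Lᵢ/(AᵢEᵢ) = δ_free.
The series flexibility is Σ Lᵢ/(AᵢEᵢ) = 310/(1300×119×10³) + 675/(2100×45×10³) = 9.147×10⁻⁶ mm/N.
P = 3.804 / 9.147×10⁻⁶ = 415800 N = 415.8 kN, tensile.
σ_{magnesium alloy} = P / A = 415800 / 2100 = 198 MPa.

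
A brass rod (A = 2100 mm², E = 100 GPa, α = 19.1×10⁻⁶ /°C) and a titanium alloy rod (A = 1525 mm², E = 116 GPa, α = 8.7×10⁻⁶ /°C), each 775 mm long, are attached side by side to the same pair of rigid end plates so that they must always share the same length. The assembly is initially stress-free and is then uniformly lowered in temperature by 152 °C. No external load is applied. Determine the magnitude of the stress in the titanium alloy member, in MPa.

Equilibrium of a rigid end plate with no external load gives equal and opposite internal forces ±P in the two members. Since α_{brass} > α_{titanium alloy}, cooling drives the brass into tension and the titanium alloy into compression.
Compatibility of the two members (thermal + elastic change equal): (α₁ − α₂)ΔT = P·[1/(A₁E₁) + 1/(A₂E₂)].
|α₁ − α₂|·ΔT = 10.4×10⁻⁶ × 152 = 0.001581.
1/(A₁E₁) + 1/(A₂E₂) = 1/(2100×100×10³) + 1/(1525×116×10³) = 1.041×10⁻⁸ N⁻¹.
P = 0.001581 / 1.041×10⁻⁸ = 151800 N = 151.8 kN.
σ_{titanium alloy} = P/A₂ = 151800/1525 = 99.53 MPa, compressive.

σ ≈ 99.5 MPa (compressive)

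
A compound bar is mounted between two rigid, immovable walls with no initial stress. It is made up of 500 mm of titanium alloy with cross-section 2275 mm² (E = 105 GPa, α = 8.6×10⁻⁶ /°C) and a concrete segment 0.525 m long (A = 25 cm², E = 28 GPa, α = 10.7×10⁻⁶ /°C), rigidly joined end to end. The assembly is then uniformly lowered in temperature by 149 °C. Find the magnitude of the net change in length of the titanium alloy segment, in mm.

|ΔL| ≈ 0.318 mm

Free thermal contraction of the whole bar: Σ αᵢΔT Lᵢ = 8.6×10⁻⁶×149×500 + 10.7×10⁻⁶×149×525 = 1.478 mm.
The walls prevent any net length change, so an axial force P (same in every segment) develops. Compatibility: P · Σ Lᵢ/(AᵢEᵢ) = δ_free.
Σ Lᵢ/(AᵢEᵢ) = 500/(2275×105×10³) + 525/(2500×28×10³) = 9.593×10⁻⁶ mm/N.
So P = 1.478 / 9.593×10⁻⁶ = 154 kN, tensile.
For the titanium alloy segment, free thermal change = 8.6×10⁻⁶×149×500 = 0.6407 mm and elastic change from P = 154000×500/(2275×105×10³) = 0.3224 mm; these oppose, so the net change is 0.318 mm (segment shortens).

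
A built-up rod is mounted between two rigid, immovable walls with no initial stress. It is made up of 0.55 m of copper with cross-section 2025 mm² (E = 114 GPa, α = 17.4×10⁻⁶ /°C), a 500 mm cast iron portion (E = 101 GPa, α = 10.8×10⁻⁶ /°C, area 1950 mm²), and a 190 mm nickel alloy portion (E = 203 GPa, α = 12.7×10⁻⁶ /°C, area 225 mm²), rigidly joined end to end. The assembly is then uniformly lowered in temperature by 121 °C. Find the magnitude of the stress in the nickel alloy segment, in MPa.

σ ≈ 1030 MPa (tensile)

If the supports were absent, the total length change would be Σ αᵢΔT Lᵢ = 17.4×10⁻⁶×121×550 + 10.8×10⁻⁶×121×500 + 12.7×10⁻⁶×121×190 = 2.103 mm.
Since the ends are fixed, an axial force P builds up, equal in every segment, with P · Σ Lᵢ/(AᵢEᵢ) = δ_free.
The series flexibility is Σ Lᵢ/(AᵢEᵢ) = 550/(2025×114×10³) + 500/(1950×101×10³) + 190/(225×203×10³) = 9.081×10⁻⁶ mm/N.
Hence P = δ_free / Σ(L/AE) = 2.103/9.081×10⁻⁶ = 231.6 kN (tensile).
σ_{nickel alloy} = P / A = 231600 / 225 = 1029 MPa.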